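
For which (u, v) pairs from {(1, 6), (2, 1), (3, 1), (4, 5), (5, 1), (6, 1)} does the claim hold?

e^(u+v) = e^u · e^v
Testing each pair:
(1, 6): LHS = e^7 ≈ 1097, RHS = e^7 ≈ 1097 → holds
(2, 1): LHS = e^3 ≈ 20.09, RHS = e^3 ≈ 20.09 → holds
(3, 1): LHS = e^4 ≈ 54.6, RHS = e^4 ≈ 54.6 → holds
(4, 5): LHS = e^9 ≈ 8103, RHS = e^9 ≈ 8103 → holds
(5, 1): LHS = e^6 ≈ 403.4, RHS = e^6 ≈ 403.4 → holds
(6, 1): LHS = e^7 ≈ 1097, RHS = e^7 ≈ 1097 → holds

Every pair satisfies the claim.

Answer: All pairs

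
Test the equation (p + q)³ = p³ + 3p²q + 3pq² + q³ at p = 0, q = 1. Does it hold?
Substituting p = 0, q = 1:

LHS = (0 + 1)³ = 1
RHS = 0³ + 3·0²·1 + 3·0·1² + 1³ = 1

LHS = RHS, so the equation holds at this point.

Answer: Holds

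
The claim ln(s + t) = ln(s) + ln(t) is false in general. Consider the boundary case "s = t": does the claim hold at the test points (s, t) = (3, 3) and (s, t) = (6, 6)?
No, fails at both test points

At (3, 3): LHS = ln(6) ≈ 1.792 ≠ RHS = 2·ln(3) ≈ 2.197
At (6, 6): LHS = ln(12) ≈ 2.485 ≠ RHS = 2·ln(6) ≈ 3.584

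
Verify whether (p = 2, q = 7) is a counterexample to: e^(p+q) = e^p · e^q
Substituting p = 2, q = 7:
LHS = e^(2+7) = e^9 ≈ 8103
RHS = e^2 · e^7 = e^9 ≈ 8103

The sides agree, so this pair does not disprove the claim.

Answer: No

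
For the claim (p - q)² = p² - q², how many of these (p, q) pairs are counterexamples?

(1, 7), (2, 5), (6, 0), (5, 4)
Testing each pair:
(1, 7): LHS = 36, RHS = -48 → counterexample
(2, 5): LHS = 9, RHS = -21 → counterexample
(6, 0): LHS = 36, RHS = 36 → satisfies claim
(5, 4): LHS = 1, RHS = 9 → counterexample

That makes 3 counterexamples.

Answer: 3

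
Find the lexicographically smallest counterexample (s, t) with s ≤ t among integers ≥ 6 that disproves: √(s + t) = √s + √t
Substituting (6, 6) into the claim:
LHS = √(6 + 6) = 2·√(3) ≈ 3.464
RHS = √6 + √6 = 2·√(6) ≈ 4.899

Since LHS ≠ RHS, this pair disproves the claim, and no lexicographically smaller pair (s ≤ t, integers ≥ 6) does.

For instance (10, 13) is also a counterexample (LHS = √(23) ≈ 4.796, RHS = √(10) + √(13) ≈ 6.768), but it's lexicographically larger.

Answer: (s, t) = (6, 6)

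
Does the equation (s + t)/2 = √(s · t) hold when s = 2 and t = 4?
Substituting s = 2, t = 4:

LHS = (2 + 4)/2 = 3
RHS = √(2 · 4) = 2·√(2) ≈ 2.828

LHS ≠ RHS, so the equation does not hold at this point.

Answer: Fails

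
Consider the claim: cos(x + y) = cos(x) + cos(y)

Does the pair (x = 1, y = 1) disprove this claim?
Substituting x = 1, y = 1:
LHS = cos(1 + 1) = cos(2) ≈ -0.4161
RHS = cos(1) + cos(1) = 2·cos(1) ≈ 1.081

Since LHS ≠ RHS, this pair disproves the claim.

Answer: Yes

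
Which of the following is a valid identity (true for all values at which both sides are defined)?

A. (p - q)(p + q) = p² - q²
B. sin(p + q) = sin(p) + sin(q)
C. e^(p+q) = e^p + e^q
A

A: holds — e.g. at (4, 6), both sides equal -20.
B: fails at (6, 7) — LHS = sin(13) ≈ 0.4202, RHS = sin(6) + sin(7) ≈ 0.3776.
C: fails at (6, 7) — LHS = e^13 ≈ 442413.4, RHS = e^6 + e^7 ≈ 1500.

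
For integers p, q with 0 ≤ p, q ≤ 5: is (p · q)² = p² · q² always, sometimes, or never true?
Always true

The identity holds for every pair in the range. For instance at (p, q) = (4, 3): both sides equal 144.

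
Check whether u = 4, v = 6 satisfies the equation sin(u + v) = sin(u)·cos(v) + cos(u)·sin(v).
Holds

Substituting u = 4, v = 6:

LHS = sin(4 + 6) = sin(10) ≈ -0.544
RHS = sin(4)·cos(6) + cos(4)·sin(6) = sin(4)·cos(6) + sin(6)·cos(4) ≈ -0.544

LHS = RHS, so the equation holds at this point.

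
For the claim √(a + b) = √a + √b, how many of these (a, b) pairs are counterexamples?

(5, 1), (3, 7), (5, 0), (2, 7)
Testing each pair:
(5, 1): LHS = √(6) ≈ 2.449, RHS = 1 + √(5) ≈ 3.236 → counterexample
(3, 7): LHS = √(10) ≈ 3.162, RHS = √(3) + √(7) ≈ 4.378 → counterexample
(5, 0): LHS = √(5) ≈ 2.236, RHS = √(5) ≈ 2.236 → satisfies claim
(2, 7): LHS = 3, RHS = √(2) + √(7) ≈ 4.06 → counterexample

That makes 3 counterexamples.

Answer: 3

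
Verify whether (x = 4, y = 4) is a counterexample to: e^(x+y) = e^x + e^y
Substituting x = 4, y = 4:
LHS = e^(4+4) = e^8 ≈ 2981
RHS = e^4 + e^4 = 2·e^4 ≈ 109.2

Since LHS ≠ RHS, this pair disproves the claim.

Answer: Yes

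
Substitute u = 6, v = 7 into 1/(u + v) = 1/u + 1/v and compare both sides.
LHS = 1/(6 + 7) = 1/13
RHS = 1/6 + 1/7 = 13/42

LHS ≠ RHS, so the equation does not hold here.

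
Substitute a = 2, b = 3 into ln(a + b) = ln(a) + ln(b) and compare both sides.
LHS = ln(2 + 3) = ln(5) ≈ 1.609
RHS = ln(2) + ln(3) ≈ 1.792

LHS ≠ RHS (they differ by about 0.1823), so the equation does not hold here.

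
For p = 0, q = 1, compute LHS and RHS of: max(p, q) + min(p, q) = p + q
LHS = max(0, 1) + min(0, 1) = 1
RHS = 0 + 1 = 1

LHS = RHS: the two sides agree.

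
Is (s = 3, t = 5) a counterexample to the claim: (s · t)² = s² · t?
Substituting s = 3, t = 5:
LHS = (3 · 5)² = 225
RHS = 3² · 5 = 45

Since LHS ≠ RHS, this pair disproves the claim.

Answer: Yes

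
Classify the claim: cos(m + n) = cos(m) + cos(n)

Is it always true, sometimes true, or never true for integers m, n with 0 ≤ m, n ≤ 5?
Never true

The claim fails for every pair in the range. For instance at (m, n) = (4, 3): LHS = cos(7) ≈ 0.7539, RHS = cos(3) + cos(4) ≈ -1.644.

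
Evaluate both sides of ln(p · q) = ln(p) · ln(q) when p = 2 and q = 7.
LHS = ln(2 · 7) = ln(14) ≈ 2.639
RHS = ln(2) · ln(7) ≈ 1.349

LHS ≠ RHS (they differ by about 1.29), so the equation does not hold here.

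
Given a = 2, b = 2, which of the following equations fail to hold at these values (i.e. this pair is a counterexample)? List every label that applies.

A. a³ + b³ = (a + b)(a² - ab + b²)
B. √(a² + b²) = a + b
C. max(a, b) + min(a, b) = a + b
Evaluating each claim at the given values:
A. LHS = 16, RHS = 16 → holds here (LHS = RHS)
B. LHS = 2·√(2) ≈ 2.828, RHS = 4 → fails here (LHS ≠ RHS)
C. LHS = 4, RHS = 4 → holds here (LHS = RHS)

Answer: B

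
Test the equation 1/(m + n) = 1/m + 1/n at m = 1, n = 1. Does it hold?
Fails

Substituting m = 1, n = 1:

LHS = 1/(1 + 1) = 1/2
RHS = 1/1 + 1/1 = 2

LHS ≠ RHS, so the equation does not hold at this point.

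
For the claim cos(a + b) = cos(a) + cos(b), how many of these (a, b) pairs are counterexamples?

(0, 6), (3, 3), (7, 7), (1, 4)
Testing each pair:
(0, 6): LHS = cos(6) ≈ 0.9602, RHS = cos(6) + 1 ≈ 1.96 → counterexample
(3, 3): LHS = cos(6) ≈ 0.9602, RHS = 2·cos(3) ≈ -1.98 → counterexample
(7, 7): LHS = cos(14) ≈ 0.1367, RHS = 2·cos(7) ≈ 1.508 → counterexample
(1, 4): LHS = cos(5) ≈ 0.2837, RHS = cos(4) + cos(1) ≈ -0.1133 → counterexample

That makes 4 counterexamples.

Answer: 4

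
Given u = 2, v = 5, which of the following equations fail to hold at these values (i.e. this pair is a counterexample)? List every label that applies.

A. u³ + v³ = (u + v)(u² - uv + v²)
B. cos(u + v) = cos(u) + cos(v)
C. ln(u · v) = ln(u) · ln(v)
B, C

Evaluating each claim at the given values:
A. LHS = 133, RHS = 133 → holds here (LHS = RHS)
B. LHS = cos(7) ≈ 0.7539, RHS = cos(2) + cos(5) ≈ -0.1325 → fails here (LHS ≠ RHS)
C. LHS = ln(10) ≈ 2.303, RHS = ln(2)·ln(5) ≈ 1.116 → fails here (LHS ≠ RHS)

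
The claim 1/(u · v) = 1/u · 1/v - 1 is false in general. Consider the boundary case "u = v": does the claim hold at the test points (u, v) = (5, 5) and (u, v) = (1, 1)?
No, fails at both test points

At (5, 5): LHS = 1/25 ≠ RHS = -24/25
At (1, 1): LHS = 1 ≠ RHS = 0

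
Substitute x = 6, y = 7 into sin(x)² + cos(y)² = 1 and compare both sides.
LHS = sin(6)² + cos(7)² ≈ 0.6464
RHS = 1

LHS ≠ RHS (they differ by about 0.3536), so the equation does not hold here.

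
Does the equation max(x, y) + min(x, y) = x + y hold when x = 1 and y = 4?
Substituting x = 1, y = 4:

LHS = max(1, 4) + min(1, 4) = 5
RHS = 1 + 4 = 5

LHS = RHS, so the equation holds at this point.

Answer: Holds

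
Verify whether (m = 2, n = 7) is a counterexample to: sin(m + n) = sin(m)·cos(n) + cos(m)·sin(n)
No

Substituting m = 2, n = 7:
LHS = sin(2 + 7) = sin(9) ≈ 0.4121
RHS = sin(2)·cos(7) + cos(2)·sin(7) = sin(7)·cos(2) + sin(2)·cos(7) ≈ 0.4121

The sides agree, so this pair does not disprove the claim.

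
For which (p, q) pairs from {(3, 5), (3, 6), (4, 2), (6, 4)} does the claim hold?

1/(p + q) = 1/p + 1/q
Testing each pair:
(3, 5): LHS = 1/8, RHS = 8/15 → fails
(3, 6): LHS = 1/9, RHS = 1/2 → fails
(4, 2): LHS = 1/6, RHS = 3/4 → fails
(6, 4): LHS = 1/10, RHS = 5/12 → fails

No pair satisfies the claim.

Answer: None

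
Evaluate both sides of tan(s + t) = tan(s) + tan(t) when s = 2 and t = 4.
LHS = tan(2 + 4) = tan(6) ≈ -0.291
RHS = tan(2) + tan(4) ≈ -1.027

LHS ≠ RHS (they differ by about 0.7362), so the equation does not hold here.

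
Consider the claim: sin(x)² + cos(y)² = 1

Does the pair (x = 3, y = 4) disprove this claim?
Yes

Substituting x = 3, y = 4:
LHS = sin(3)² + cos(4)² ≈ 0.4472
RHS = 1

Since LHS ≠ RHS, this pair disproves the claim.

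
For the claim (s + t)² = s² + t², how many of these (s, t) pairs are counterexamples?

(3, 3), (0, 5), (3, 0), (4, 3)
Testing each pair:
(3, 3): LHS = 36, RHS = 18 → counterexample
(0, 5): LHS = 25, RHS = 25 → satisfies claim
(3, 0): LHS = 9, RHS = 9 → satisfies claim
(4, 3): LHS = 49, RHS = 25 → counterexample

That makes 2 counterexamples.

Answer: 2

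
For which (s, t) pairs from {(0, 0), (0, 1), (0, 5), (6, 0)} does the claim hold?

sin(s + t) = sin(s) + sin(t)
Testing each pair:
(0, 0): LHS = 0, RHS = 0 → holds
(0, 1): LHS = sin(1) ≈ 0.8415, RHS = sin(1) ≈ 0.8415 → holds
(0, 5): LHS = sin(5) ≈ -0.9589, RHS = sin(5) ≈ -0.9589 → holds
(6, 0): LHS = sin(6) ≈ -0.2794, RHS = sin(6) ≈ -0.2794 → holds

Every pair satisfies the claim.

Answer: All pairs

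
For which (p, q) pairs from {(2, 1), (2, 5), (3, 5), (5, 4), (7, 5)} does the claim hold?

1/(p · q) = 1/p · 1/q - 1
Testing each pair:
(2, 1): LHS = 1/2, RHS = -1/2 → fails
(2, 5): LHS = 1/10, RHS = -9/10 → fails
(3, 5): LHS = 1/15, RHS = -14/15 → fails
(5, 4): LHS = 1/20, RHS = -19/20 → fails
(7, 5): LHS = 1/35, RHS = -34/35 → fails

No pair satisfies the claim.

Answer: None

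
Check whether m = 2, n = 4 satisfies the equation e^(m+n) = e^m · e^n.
Substituting m = 2, n = 4:

LHS = e^(2+4) = e^6 ≈ 403.4
RHS = e^2 · e^4 = e^6 ≈ 403.4

LHS = RHS, so the equation holds at this point.

Answer: Holds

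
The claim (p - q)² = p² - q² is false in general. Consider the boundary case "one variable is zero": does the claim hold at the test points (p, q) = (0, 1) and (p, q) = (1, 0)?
Only at (1, 0)

At (0, 1): LHS = 1 ≠ RHS = -1
At (1, 0): LHS = 1, RHS = 1 → equal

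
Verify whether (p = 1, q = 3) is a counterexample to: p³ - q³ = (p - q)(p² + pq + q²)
No

Substituting p = 1, q = 3:
LHS = 1³ - 3³ = -26
RHS = (1 - 3)(1² + 1·3 + 3²) = -26

The sides agree, so this pair does not disprove the claim.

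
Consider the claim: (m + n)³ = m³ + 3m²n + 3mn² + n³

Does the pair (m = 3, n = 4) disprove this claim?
Substituting m = 3, n = 4:
LHS = (3 + 4)³ = 343
RHS = 3³ + 3·3²·4 + 3·3·4² + 4³ = 343

The sides agree, so this pair does not disprove the claim.

Answer: No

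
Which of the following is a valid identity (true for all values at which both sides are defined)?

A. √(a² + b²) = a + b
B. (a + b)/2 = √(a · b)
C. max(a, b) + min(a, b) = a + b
C

A: fails at (4, 5) — LHS = √(41) ≈ 6.403, RHS = 9.
B: fails at (6, 7) — LHS = 13/2, RHS = √(42) ≈ 6.481.
C: holds — e.g. at (2, 4), both sides equal 6.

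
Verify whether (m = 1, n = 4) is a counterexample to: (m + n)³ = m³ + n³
Substituting m = 1, n = 4:
LHS = (1 + 4)³ = 125
RHS = 1³ + 4³ = 65

Since LHS ≠ RHS, this pair disproves the claim.

Answer: Yes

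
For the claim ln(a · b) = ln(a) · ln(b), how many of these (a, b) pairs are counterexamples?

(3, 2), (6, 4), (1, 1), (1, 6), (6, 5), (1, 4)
Testing each pair:
(3, 2): LHS = ln(6) ≈ 1.792, RHS = ln(2)·ln(3) ≈ 0.7615 → counterexample
(6, 4): LHS = ln(24) ≈ 3.178, RHS = ln(4)·ln(6) ≈ 2.484 → counterexample
(1, 1): LHS = 0, RHS = 0 → satisfies claim
(1, 6): LHS = ln(6) ≈ 1.792, RHS = 0 → counterexample
(6, 5): LHS = ln(30) ≈ 3.401, RHS = ln(5)·ln(6) ≈ 2.884 → counterexample
(1, 4): LHS = ln(4) ≈ 1.386, RHS = 0 → counterexample

That makes 5 counterexamples.

Answer: 5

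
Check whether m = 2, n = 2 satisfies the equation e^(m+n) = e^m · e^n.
Holds

Substituting m = 2, n = 2:

LHS = e^(2+2) = e^4 ≈ 54.6
RHS = e^2 · e^2 = e^4 ≈ 54.6

LHS = RHS, so the equation holds at this point.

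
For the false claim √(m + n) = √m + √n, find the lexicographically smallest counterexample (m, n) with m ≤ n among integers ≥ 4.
(m, n) = (4, 4)

Substituting (4, 4) into the claim:
LHS = √(4 + 4) = 2·√(2) ≈ 2.828
RHS = √4 + √4 = 4

Since LHS ≠ RHS, this pair disproves the claim, and no lexicographically smaller pair (m ≤ n, integers ≥ 4) does.

For instance (6, 8) is also a counterexample (LHS = √(14) ≈ 3.742, RHS = √(6) + 2·√(2) ≈ 5.278), but it's lexicographically larger.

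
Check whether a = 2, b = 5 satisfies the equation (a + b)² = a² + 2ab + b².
Holds

Substituting a = 2, b = 5:

LHS = (2 + 5)² = 49
RHS = 2² + 2·2·5 + 5² = 49

LHS = RHS, so the equation holds at this point.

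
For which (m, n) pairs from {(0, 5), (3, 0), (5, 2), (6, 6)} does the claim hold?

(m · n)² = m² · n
(0, 5), (3, 0)

Testing each pair:
(0, 5): LHS = 0, RHS = 0 → holds
(3, 0): LHS = 0, RHS = 0 → holds
(5, 2): LHS = 100, RHS = 50 → fails
(6, 6): LHS = 1296, RHS = 216 → fails

2 of 4 pairs satisfy the claim.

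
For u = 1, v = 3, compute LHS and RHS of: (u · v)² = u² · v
LHS = (1 · 3)² = 9
RHS = 1² · 3 = 3

LHS ≠ RHS, so the equation does not hold here.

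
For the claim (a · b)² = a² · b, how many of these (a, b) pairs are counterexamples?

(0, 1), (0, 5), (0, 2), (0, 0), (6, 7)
1

Testing each pair:
(0, 1): LHS = 0, RHS = 0 → satisfies claim
(0, 5): LHS = 0, RHS = 0 → satisfies claim
(0, 2): LHS = 0, RHS = 0 → satisfies claim
(0, 0): LHS = 0, RHS = 0 → satisfies claim
(6, 7): LHS = 1764, RHS = 252 → counterexample

That makes 1 counterexample.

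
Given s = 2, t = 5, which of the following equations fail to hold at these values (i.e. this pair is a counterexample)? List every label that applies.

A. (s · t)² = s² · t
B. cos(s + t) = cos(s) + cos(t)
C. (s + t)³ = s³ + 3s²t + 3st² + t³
A, B

Evaluating each claim at the given values:
A. LHS = 100, RHS = 20 → fails here (LHS ≠ RHS)
B. LHS = cos(7) ≈ 0.7539, RHS = cos(2) + cos(5) ≈ -0.1325 → fails here (LHS ≠ RHS)
C. LHS = 343, RHS = 343 → holds here (LHS = RHS)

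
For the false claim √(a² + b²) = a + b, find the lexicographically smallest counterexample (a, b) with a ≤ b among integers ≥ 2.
Substituting (2, 2) into the claim:
LHS = √(2² + 2²) = 2·√(2) ≈ 2.828
RHS = 2 + 2 = 4

Since LHS ≠ RHS, this pair disproves the claim, and no lexicographically smaller pair (a ≤ b, integers ≥ 2) does.

For instance (4, 4) is also a counterexample (LHS = 4·√(2) ≈ 5.657, RHS = 8), but it's lexicographically larger.

Answer: (a, b) = (2, 2)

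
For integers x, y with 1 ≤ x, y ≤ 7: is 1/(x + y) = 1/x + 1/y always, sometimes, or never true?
Never true

The claim fails for every pair in the range. For instance at (x, y) = (7, 5): LHS = 1/12, RHS = 12/35.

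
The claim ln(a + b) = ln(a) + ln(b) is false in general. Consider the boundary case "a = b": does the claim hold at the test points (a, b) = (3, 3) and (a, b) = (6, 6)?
At (3, 3): LHS = ln(6) ≈ 1.792 ≠ RHS = 2·ln(3) ≈ 2.197
At (6, 6): LHS = ln(12) ≈ 2.485 ≠ RHS = 2·ln(6) ≈ 3.584

Answer: No, fails at both test points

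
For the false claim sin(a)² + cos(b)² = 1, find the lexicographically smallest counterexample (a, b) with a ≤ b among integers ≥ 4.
(a, b) = (4, 5)

At (4, 4): both sides equal 1, so it holds there.

Substituting (4, 5) into the claim:
LHS = sin(4)² + cos(5)² ≈ 0.6532
RHS = 1

Since LHS ≠ RHS, this pair disproves the claim, and no lexicographically smaller pair (a ≤ b, integers ≥ 4) does.

For instance (4, 10) is also a counterexample (LHS = sin(4)² + cos(10)² ≈ 1.277, RHS = 1), but it's lexicographically larger.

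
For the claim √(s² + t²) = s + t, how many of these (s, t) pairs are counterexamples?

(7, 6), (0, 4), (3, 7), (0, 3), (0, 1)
2

Testing each pair:
(7, 6): LHS = √(85) ≈ 9.22, RHS = 13 → counterexample
(0, 4): LHS = 4, RHS = 4 → satisfies claim
(3, 7): LHS = √(58) ≈ 7.616, RHS = 10 → counterexample
(0, 3): LHS = 3, RHS = 3 → satisfies claim
(0, 1): LHS = 1, RHS = 1 → satisfies claim

That makes 2 counterexamples.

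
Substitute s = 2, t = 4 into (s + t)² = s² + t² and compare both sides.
LHS = (2 + 4)² = 36
RHS = 2² + 4² = 20

LHS ≠ RHS, so the equation does not hold here.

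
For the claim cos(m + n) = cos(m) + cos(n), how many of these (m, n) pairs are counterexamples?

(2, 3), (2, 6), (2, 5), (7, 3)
4

Testing each pair:
(2, 3): LHS = cos(5) ≈ 0.2837, RHS = cos(3) + cos(2) ≈ -1.406 → counterexample
(2, 6): LHS = cos(8) ≈ -0.1455, RHS = cos(2) + cos(6) ≈ 0.544 → counterexample
(2, 5): LHS = cos(7) ≈ 0.7539, RHS = cos(2) + cos(5) ≈ -0.1325 → counterexample
(7, 3): LHS = cos(10) ≈ -0.8391, RHS = cos(3) + cos(7) ≈ -0.2361 → counterexample

That makes 4 counterexamples.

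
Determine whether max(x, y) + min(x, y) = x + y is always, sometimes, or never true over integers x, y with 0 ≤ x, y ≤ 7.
The identity holds for every pair in the range. For instance at (x, y) = (6, 5): both sides equal 11.

Answer: Always true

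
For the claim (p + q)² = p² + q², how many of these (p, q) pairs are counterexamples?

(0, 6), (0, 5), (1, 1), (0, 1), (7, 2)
2

Testing each pair:
(0, 6): LHS = 36, RHS = 36 → satisfies claim
(0, 5): LHS = 25, RHS = 25 → satisfies claim
(1, 1): LHS = 4, RHS = 2 → counterexample
(0, 1): LHS = 1, RHS = 1 → satisfies claim
(7, 2): LHS = 81, RHS = 53 → counterexample

That makes 2 counterexamples.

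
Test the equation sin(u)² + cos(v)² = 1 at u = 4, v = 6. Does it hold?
Fails

Substituting u = 4, v = 6:

LHS = sin(4)² + cos(6)² ≈ 1.495
RHS = 1

LHS ≠ RHS, so the equation does not hold at this point.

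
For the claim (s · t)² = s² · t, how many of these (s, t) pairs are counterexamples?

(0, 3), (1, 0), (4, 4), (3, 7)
2

Testing each pair:
(0, 3): LHS = 0, RHS = 0 → satisfies claim
(1, 0): LHS = 0, RHS = 0 → satisfies claim
(4, 4): LHS = 256, RHS = 64 → counterexample
(3, 7): LHS = 441, RHS = 63 → counterexample

That makes 2 counterexamples.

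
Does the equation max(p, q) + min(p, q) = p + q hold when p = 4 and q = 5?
Substituting p = 4, q = 5:

LHS = max(4, 5) + min(4, 5) = 9
RHS = 4 + 5 = 9

LHS = RHS, so the equation holds at this point.

Answer: Holds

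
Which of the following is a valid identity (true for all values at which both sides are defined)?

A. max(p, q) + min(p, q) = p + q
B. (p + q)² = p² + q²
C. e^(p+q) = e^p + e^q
A

A: holds — e.g. at (1, 4), both sides equal 5.
B: fails at (4, 6) — LHS = 100, RHS = 52.
C: fails at (4, 6) — LHS = e^10 ≈ 22026.5, RHS = e^4 + e^6 ≈ 458.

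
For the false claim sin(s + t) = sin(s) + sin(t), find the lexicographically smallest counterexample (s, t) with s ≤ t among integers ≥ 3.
(s, t) = (3, 3)

Substituting (3, 3) into the claim:
LHS = sin(3 + 3) = sin(6) ≈ -0.2794
RHS = sin(3) + sin(3) = 2·sin(3) ≈ 0.2822

Since LHS ≠ RHS, this pair disproves the claim, and no lexicographically smaller pair (s ≤ t, integers ≥ 3) does.

For instance (6, 6) is also a counterexample (LHS = sin(12) ≈ -0.5366, RHS = 2·sin(6) ≈ -0.5588), but it's lexicographically larger.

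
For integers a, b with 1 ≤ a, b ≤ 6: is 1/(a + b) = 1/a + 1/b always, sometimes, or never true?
Never true

The claim fails for every pair in the range. For instance at (a, b) = (4, 1): LHS = 1/5, RHS = 5/4.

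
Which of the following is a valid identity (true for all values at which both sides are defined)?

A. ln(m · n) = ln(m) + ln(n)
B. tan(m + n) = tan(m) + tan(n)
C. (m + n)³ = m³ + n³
A

A: holds — e.g. at (2, 2), both sides equal ln(4) ≈ 1.386.
B: fails at (6, 7) — LHS = tan(13) ≈ 0.463, RHS = tan(6) + tan(7) ≈ 0.5804.
C: fails at (2, 7) — LHS = 729, RHS = 351.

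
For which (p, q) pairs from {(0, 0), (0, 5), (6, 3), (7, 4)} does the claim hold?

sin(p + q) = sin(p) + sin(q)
(0, 0), (0, 5)

Testing each pair:
(0, 0): LHS = 0, RHS = 0 → holds
(0, 5): LHS = sin(5) ≈ -0.9589, RHS = sin(5) ≈ -0.9589 → holds
(6, 3): LHS = sin(9) ≈ 0.4121, RHS = sin(6) + sin(3) ≈ -0.1383 → fails
(7, 4): LHS = sin(11) ≈ -1, RHS = sin(4) + sin(7) ≈ -0.09982 → fails

2 of 4 pairs satisfy the claim.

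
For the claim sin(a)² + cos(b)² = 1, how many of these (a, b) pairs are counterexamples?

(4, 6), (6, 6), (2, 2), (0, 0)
Testing each pair:
(4, 6): LHS = sin(4)² + cos(6)² ≈ 1.495, RHS = 1 → counterexample
(6, 6): LHS = sin(6)² + cos(6)² = 1, RHS = 1 → satisfies claim
(2, 2): LHS = cos(2)² + sin(2)² = 1, RHS = 1 → satisfies claim
(0, 0): LHS = 1, RHS = 1 → satisfies claim

That makes 1 counterexample.

Answer: 1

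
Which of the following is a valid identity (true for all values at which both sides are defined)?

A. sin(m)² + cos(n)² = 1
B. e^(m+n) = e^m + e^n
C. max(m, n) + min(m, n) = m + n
A: fails at (2, 4) — LHS = cos(4)² + sin(2)² ≈ 1.254, RHS = 1.
B: fails at (1, 3) — LHS = e^4 ≈ 54.6, RHS = e + e^3 ≈ 22.8.
C: holds — e.g. at (1, 4), both sides equal 5.

Answer: C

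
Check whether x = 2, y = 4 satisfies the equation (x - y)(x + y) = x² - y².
Substituting x = 2, y = 4:

LHS = (2 - 4)(2 + 4) = -12
RHS = 2² - 4² = -12

LHS = RHS, so the equation holds at this point.

Answer: Holds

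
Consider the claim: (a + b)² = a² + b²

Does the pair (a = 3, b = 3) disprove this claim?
Yes

Substituting a = 3, b = 3:
LHS = (3 + 3)² = 36
RHS = 3² + 3² = 18

Since LHS ≠ RHS, this pair disproves the claim.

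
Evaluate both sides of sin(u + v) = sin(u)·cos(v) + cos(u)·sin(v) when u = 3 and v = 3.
LHS = sin(3 + 3) = sin(6) ≈ -0.2794
RHS = sin(3)·cos(3) + cos(3)·sin(3) = 2·sin(3)·cos(3) ≈ -0.2794

LHS = RHS: the two sides agree.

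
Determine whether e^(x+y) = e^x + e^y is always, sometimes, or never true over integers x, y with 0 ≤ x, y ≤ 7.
Never true

The claim fails for every pair in the range. For instance at (x, y) = (4, 6): LHS = e^10 ≈ 22026.5, RHS = e^4 + e^6 ≈ 458.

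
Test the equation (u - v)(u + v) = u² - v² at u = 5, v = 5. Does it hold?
Holds

Substituting u = 5, v = 5:

LHS = (5 - 5)(5 + 5) = 0
RHS = 5² - 5² = 0

LHS = RHS, so the equation holds at this point.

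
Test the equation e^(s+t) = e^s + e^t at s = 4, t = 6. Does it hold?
Substituting s = 4, t = 6:

LHS = e^(4+6) = e^10 ≈ 22026.5
RHS = e^4 + e^6 ≈ 458

LHS ≠ RHS, so the equation does not hold at this point.

Answer: Fails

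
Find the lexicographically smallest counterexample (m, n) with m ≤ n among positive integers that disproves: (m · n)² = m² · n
(m, n) = (1, 2)

Substituting (1, 2) into the claim:
LHS = (1 · 2)² = 4
RHS = 1² · 2 = 2

Since LHS ≠ RHS, this pair disproves the claim, and no lexicographically smaller pair (m ≤ n, positive integers) does.

For instance (1, 5) is also a counterexample (LHS = 25, RHS = 5), but it's lexicographically larger.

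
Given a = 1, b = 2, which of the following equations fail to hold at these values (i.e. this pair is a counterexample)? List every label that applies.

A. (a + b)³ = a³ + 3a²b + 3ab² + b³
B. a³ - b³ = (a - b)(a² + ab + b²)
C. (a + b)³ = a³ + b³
Evaluating each claim at the given values:
A. LHS = 27, RHS = 27 → holds here (LHS = RHS)
B. LHS = -7, RHS = -7 → holds here (LHS = RHS)
C. LHS = 27, RHS = 9 → fails here (LHS ≠ RHS)

Answer: C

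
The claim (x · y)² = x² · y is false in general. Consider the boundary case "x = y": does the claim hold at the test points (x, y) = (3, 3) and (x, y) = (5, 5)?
No, fails at both test points

At (3, 3): LHS = 81 ≠ RHS = 27
At (5, 5): LHS = 625 ≠ RHS = 125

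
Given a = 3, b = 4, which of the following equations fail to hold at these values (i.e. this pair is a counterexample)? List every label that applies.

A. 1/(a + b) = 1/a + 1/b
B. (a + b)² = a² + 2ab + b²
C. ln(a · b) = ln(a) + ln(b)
Evaluating each claim at the given values:
A. LHS = 1/7, RHS = 7/12 → fails here (LHS ≠ RHS)
B. LHS = 49, RHS = 49 → holds here (LHS = RHS)
C. LHS = ln(12) ≈ 2.485, RHS = ln(3) + ln(4) ≈ 2.485 → holds here (LHS = RHS)

Answer: A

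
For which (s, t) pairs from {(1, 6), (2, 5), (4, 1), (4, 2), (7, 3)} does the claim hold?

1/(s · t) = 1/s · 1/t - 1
Testing each pair:
(1, 6): LHS = 1/6, RHS = -5/6 → fails
(2, 5): LHS = 1/10, RHS = -9/10 → fails
(4, 1): LHS = 1/4, RHS = -3/4 → fails
(4, 2): LHS = 1/8, RHS = -7/8 → fails
(7, 3): LHS = 1/21, RHS = -20/21 → fails

No pair satisfies the claim.

Answer: None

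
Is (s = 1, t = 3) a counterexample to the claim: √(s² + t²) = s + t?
Yes

Substituting s = 1, t = 3:
LHS = √(1² + 3²) = √(10) ≈ 3.162
RHS = 1 + 3 = 4

Since LHS ≠ RHS, this pair disproves the claim.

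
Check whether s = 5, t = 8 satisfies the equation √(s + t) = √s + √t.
Substituting s = 5, t = 8:

LHS = √(5 + 8) = √(13) ≈ 3.606
RHS = √5 + √8 = √(5) + 2·√(2) ≈ 5.064

LHS ≠ RHS, so the equation does not hold at this point.

Answer: Fails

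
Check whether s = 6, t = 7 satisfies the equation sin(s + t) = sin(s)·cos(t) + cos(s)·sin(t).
Substituting s = 6, t = 7:

LHS = sin(6 + 7) = sin(13) ≈ 0.4202
RHS = sin(6)·cos(7) + cos(6)·sin(7) = sin(6)·cos(7) + sin(7)·cos(6) ≈ 0.4202

LHS = RHS, so the equation holds at this point.

Answer: Holds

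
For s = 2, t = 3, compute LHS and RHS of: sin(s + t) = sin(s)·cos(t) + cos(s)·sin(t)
LHS = sin(2 + 3) = sin(5) ≈ -0.9589
RHS = sin(2)·cos(3) + cos(2)·sin(3) = sin(2)·cos(3) + sin(3)·cos(2) ≈ -0.9589

LHS = RHS: the two sides agree.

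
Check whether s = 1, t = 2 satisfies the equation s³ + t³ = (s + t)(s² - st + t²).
Holds

Substituting s = 1, t = 2:

LHS = 1³ + 2³ = 9
RHS = (1 + 2)(1² - 1·2 + 2²) = 9

LHS = RHS, so the equation holds at this point.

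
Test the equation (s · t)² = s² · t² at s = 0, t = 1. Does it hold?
Substituting s = 0, t = 1:

LHS = (0 · 1)² = 0
RHS = 0² · 1² = 0

LHS = RHS, so the equation holds at this point.

Answer: Holds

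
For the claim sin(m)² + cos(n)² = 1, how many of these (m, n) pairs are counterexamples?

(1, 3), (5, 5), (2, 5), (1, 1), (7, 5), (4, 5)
Testing each pair:
(1, 3): LHS = sin(1)² + cos(3)² ≈ 1.688, RHS = 1 → counterexample
(5, 5): LHS = cos(5)² + sin(5)² = 1, RHS = 1 → satisfies claim
(2, 5): LHS = cos(5)² + sin(2)² ≈ 0.9073, RHS = 1 → counterexample
(1, 1): LHS = cos(1)² + sin(1)² = 1, RHS = 1 → satisfies claim
(7, 5): LHS = cos(5)² + sin(7)² ≈ 0.5121, RHS = 1 → counterexample
(4, 5): LHS = cos(5)² + sin(4)² ≈ 0.6532, RHS = 1 → counterexample

That makes 4 counterexamples.

Answer: 4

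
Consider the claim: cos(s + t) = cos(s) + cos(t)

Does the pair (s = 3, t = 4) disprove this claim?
Yes

Substituting s = 3, t = 4:
LHS = cos(3 + 4) = cos(7) ≈ 0.7539
RHS = cos(3) + cos(4) ≈ -1.644

Since LHS ≠ RHS, this pair disproves the claim.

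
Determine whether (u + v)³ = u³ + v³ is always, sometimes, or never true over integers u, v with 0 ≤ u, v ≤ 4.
It holds at (u, v) = (4, 0) (both sides equal 64), but fails at (u, v) = (2, 4) (LHS = 216, RHS = 72).

Answer: Sometimes true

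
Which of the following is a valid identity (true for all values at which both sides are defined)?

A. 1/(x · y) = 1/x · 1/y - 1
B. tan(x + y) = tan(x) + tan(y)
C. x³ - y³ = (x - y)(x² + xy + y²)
A: fails at (2, 3) — LHS = 1/6, RHS = -5/6.
B: fails at (5, 8) — LHS = tan(13) ≈ 0.463, RHS = tan(8) + tan(5) ≈ -10.18.
C: holds — e.g. at (4, 4), both sides equal 0.

Answer: C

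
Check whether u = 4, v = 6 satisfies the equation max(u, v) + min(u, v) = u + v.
Substituting u = 4, v = 6:

LHS = max(4, 6) + min(4, 6) = 10
RHS = 4 + 6 = 10

LHS = RHS, so the equation holds at this point.

Answer: Holds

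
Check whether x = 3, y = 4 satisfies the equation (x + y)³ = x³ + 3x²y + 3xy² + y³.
Substituting x = 3, y = 4:

LHS = (3 + 4)³ = 343
RHS = 3³ + 3·3²·4 + 3·3·4² + 4³ = 343

LHS = RHS, so the equation holds at this point.

Answer: Holds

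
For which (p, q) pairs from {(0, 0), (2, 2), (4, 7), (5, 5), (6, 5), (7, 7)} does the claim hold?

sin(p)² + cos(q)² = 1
(0, 0), (2, 2), (5, 5), (7, 7)

Testing each pair:
(0, 0): LHS = 1, RHS = 1 → holds
(2, 2): LHS = cos(2)² + sin(2)² = 1, RHS = 1 → holds
(4, 7): LHS = cos(7)² + sin(4)² ≈ 1.141, RHS = 1 → fails
(5, 5): LHS = cos(5)² + sin(5)² = 1, RHS = 1 → holds
(6, 5): LHS = sin(6)² + cos(5)² ≈ 0.1585, RHS = 1 → fails
(7, 7): LHS = sin(7)² + cos(7)² = 1, RHS = 1 → holds

4 of 6 pairs satisfy the claim.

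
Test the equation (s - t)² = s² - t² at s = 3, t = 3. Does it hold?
Substituting s = 3, t = 3:

LHS = (3 - 3)² = 0
RHS = 3² - 3² = 0

LHS = RHS, so the equation holds at this point.

Answer: Holds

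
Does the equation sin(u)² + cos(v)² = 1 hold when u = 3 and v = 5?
Substituting u = 3, v = 5:

LHS = sin(3)² + cos(5)² ≈ 0.1004
RHS = 1

LHS ≠ RHS, so the equation does not hold at this point.

Answer: Fails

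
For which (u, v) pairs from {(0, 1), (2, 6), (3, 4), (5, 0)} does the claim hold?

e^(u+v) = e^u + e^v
Testing each pair:
(0, 1): LHS = e ≈ 2.718, RHS = 1 + e ≈ 3.718 → fails
(2, 6): LHS = e^8 ≈ 2981, RHS = e^2 + e^6 ≈ 410.8 → fails
(3, 4): LHS = e^7 ≈ 1097, RHS = e^3 + e^4 ≈ 74.68 → fails
(5, 0): LHS = e^5 ≈ 148.4, RHS = 1 + e^5 ≈ 149.4 → fails

No pair satisfies the claim.

Answer: None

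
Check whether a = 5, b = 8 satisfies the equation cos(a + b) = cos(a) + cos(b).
Substituting a = 5, b = 8:

LHS = cos(5 + 8) = cos(13) ≈ 0.9074
RHS = cos(5) + cos(8) ≈ 0.1382

LHS ≠ RHS, so the equation does not hold at this point.

Answer: Fails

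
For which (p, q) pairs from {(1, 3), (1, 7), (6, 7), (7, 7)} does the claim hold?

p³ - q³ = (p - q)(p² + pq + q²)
All pairs

Testing each pair:
(1, 3): LHS = -26, RHS = -26 → holds
(1, 7): LHS = -342, RHS = -342 → holds
(6, 7): LHS = -127, RHS = -127 → holds
(7, 7): LHS = 0, RHS = 0 → holds

Every pair satisfies the claim.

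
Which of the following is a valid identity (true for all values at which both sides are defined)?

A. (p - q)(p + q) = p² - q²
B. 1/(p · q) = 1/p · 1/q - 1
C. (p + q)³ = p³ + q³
A

A: holds — e.g. at (3, 3), both sides equal 0.
B: fails at (5, 5) — LHS = 1/25, RHS = -24/25.
C: fails at (4, 5) — LHS = 729, RHS = 189.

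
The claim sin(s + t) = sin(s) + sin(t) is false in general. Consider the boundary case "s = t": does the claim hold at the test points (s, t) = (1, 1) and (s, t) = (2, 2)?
No, fails at both test points

At (1, 1): LHS = sin(2) ≈ 0.9093 ≠ RHS = 2·sin(1) ≈ 1.683
At (2, 2): LHS = sin(4) ≈ -0.7568 ≠ RHS = 2·sin(2) ≈ 1.819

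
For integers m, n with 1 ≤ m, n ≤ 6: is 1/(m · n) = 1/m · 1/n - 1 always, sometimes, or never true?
Never true

The claim fails for every pair in the range. For instance at (m, n) = (1, 1): LHS = 1, RHS = 0.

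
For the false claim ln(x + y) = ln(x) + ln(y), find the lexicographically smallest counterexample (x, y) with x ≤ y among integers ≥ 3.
(x, y) = (3, 3)

Substituting (3, 3) into the claim:
LHS = ln(3 + 3) = ln(6) ≈ 1.792
RHS = ln(3) + ln(3) = 2·ln(3) ≈ 2.197

Since LHS ≠ RHS, this pair disproves the claim, and no lexicographically smaller pair (x ≤ y, integers ≥ 3) does.

For instance (7, 7) is also a counterexample (LHS = ln(14) ≈ 2.639, RHS = 2·ln(7) ≈ 3.892), but it's lexicographically larger.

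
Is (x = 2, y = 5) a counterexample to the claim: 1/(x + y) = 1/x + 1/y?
Substituting x = 2, y = 5:
LHS = 1/(2 + 5) = 1/7
RHS = 1/2 + 1/5 = 7/10

Since LHS ≠ RHS, this pair disproves the claim.

Answer: Yes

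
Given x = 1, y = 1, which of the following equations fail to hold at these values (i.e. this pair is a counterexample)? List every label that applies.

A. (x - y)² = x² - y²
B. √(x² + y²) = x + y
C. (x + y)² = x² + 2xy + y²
B

Evaluating each claim at the given values:
A. LHS = 0, RHS = 0 → holds here (LHS = RHS)
B. LHS = √(2) ≈ 1.414, RHS = 2 → fails here (LHS ≠ RHS)
C. LHS = 4, RHS = 4 → holds here (LHS = RHS)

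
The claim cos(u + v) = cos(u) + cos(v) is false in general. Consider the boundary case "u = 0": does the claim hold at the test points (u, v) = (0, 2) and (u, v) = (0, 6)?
No, fails at both test points

At (0, 2): LHS = cos(2) ≈ -0.4161 ≠ RHS = cos(2) + 1 ≈ 0.5839
At (0, 6): LHS = cos(6) ≈ 0.9602 ≠ RHS = cos(6) + 1 ≈ 1.96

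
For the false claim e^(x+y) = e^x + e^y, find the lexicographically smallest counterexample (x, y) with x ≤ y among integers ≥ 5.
(x, y) = (5, 5)

Substituting (5, 5) into the claim:
LHS = e^(5+5) = e^10 ≈ 22026.5
RHS = e^5 + e^5 = 2·e^5 ≈ 296.8

Since LHS ≠ RHS, this pair disproves the claim, and no lexicographically smaller pair (x ≤ y, integers ≥ 5) does.

For instance (8, 8) is also a counterexample (LHS = e^16 ≈ 8886110.5, RHS = 2·e^8 ≈ 5962), but it's lexicographically larger.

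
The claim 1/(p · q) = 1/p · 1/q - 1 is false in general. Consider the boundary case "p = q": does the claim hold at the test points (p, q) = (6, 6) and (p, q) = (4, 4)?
At (6, 6): LHS = 1/36 ≠ RHS = -35/36
At (4, 4): LHS = 1/16 ≠ RHS = -15/16

Answer: No, fails at both test points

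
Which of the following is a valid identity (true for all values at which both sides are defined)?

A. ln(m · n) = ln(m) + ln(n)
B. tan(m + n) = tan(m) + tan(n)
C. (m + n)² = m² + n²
A

A: holds — e.g. at (2, 2), both sides equal ln(4) ≈ 1.386.
B: fails at (3, 3) — LHS = tan(6) ≈ -0.291, RHS = 2·tan(3) ≈ -0.2851.
C: fails at (2, 3) — LHS = 25, RHS = 13.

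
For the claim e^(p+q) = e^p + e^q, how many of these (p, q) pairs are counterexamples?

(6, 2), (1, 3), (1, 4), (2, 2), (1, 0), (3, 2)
6

Testing each pair:
(6, 2): LHS = e^8 ≈ 2981, RHS = e^2 + e^6 ≈ 410.8 → counterexample
(1, 3): LHS = e^4 ≈ 54.6, RHS = e + e^3 ≈ 22.8 → counterexample
(1, 4): LHS = e^5 ≈ 148.4, RHS = e + e^4 ≈ 57.32 → counterexample
(2, 2): LHS = e^4 ≈ 54.6, RHS = 2·e^2 ≈ 14.78 → counterexample
(1, 0): LHS = e ≈ 2.718, RHS = 1 + e ≈ 3.718 → counterexample
(3, 2): LHS = e^5 ≈ 148.4, RHS = e^2 + e^3 ≈ 27.47 → counterexample

That makes 6 counterexamples.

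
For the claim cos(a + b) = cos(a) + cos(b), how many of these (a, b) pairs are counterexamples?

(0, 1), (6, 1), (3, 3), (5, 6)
Testing each pair:
(0, 1): LHS = cos(1) ≈ 0.5403, RHS = cos(1) + 1 ≈ 1.54 → counterexample
(6, 1): LHS = cos(7) ≈ 0.7539, RHS = cos(1) + cos(6) ≈ 1.5 → counterexample
(3, 3): LHS = cos(6) ≈ 0.9602, RHS = 2·cos(3) ≈ -1.98 → counterexample
(5, 6): LHS = cos(11) ≈ 0.004426, RHS = cos(5) + cos(6) ≈ 1.244 → counterexample

That makes 4 counterexamples.

Answer: 4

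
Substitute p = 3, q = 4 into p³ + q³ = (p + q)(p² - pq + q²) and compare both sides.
LHS = 3³ + 4³ = 91
RHS = (3 + 4)(3² - 3·4 + 4²) = 91

LHS = RHS: the two sides agree.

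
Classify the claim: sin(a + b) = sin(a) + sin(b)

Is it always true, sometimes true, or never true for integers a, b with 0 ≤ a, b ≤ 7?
Sometimes true

It holds at (a, b) = (0, 0) (both sides equal 0), but fails at (a, b) = (7, 2) (LHS = sin(9) ≈ 0.4121, RHS = sin(7) + sin(2) ≈ 1.566).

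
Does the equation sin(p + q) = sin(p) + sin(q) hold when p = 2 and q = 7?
Fails

Substituting p = 2, q = 7:

LHS = sin(2 + 7) = sin(9) ≈ 0.4121
RHS = sin(2) + sin(7) ≈ 1.566

LHS ≠ RHS, so the equation does not hold at this point.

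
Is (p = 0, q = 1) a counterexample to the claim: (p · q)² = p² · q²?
No

Substituting p = 0, q = 1:
LHS = (0 · 1)² = 0
RHS = 0² · 1² = 0

The sides agree, so this pair does not disprove the claim.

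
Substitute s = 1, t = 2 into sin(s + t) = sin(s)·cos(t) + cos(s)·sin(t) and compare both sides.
LHS = sin(1 + 2) = sin(3) ≈ 0.1411
RHS = sin(1)·cos(2) + cos(1)·sin(2) = sin(1)·cos(2) + sin(2)·cos(1) ≈ 0.1411

LHS = RHS: the two sides agree.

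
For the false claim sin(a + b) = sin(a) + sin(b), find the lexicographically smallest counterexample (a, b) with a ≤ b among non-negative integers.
(a, b) = (1, 1)

Substituting (1, 1) into the claim:
LHS = sin(1 + 1) = sin(2) ≈ 0.9093
RHS = sin(1) + sin(1) = 2·sin(1) ≈ 1.683

Since LHS ≠ RHS, this pair disproves the claim, and no lexicographically smaller pair (a ≤ b, non-negative integers) does.

For instance (1, 5) is also a counterexample (LHS = sin(6) ≈ -0.2794, RHS = sin(5) + sin(1) ≈ -0.1175), but it's lexicographically larger.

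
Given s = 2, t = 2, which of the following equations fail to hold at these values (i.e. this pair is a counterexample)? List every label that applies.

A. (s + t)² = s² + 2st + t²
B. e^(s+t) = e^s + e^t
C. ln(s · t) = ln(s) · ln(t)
Evaluating each claim at the given values:
A. LHS = 16, RHS = 16 → holds here (LHS = RHS)
B. LHS = e^4 ≈ 54.6, RHS = 2·e^2 ≈ 14.78 → fails here (LHS ≠ RHS)
C. LHS = ln(4) ≈ 1.386, RHS = ln(2)² ≈ 0.4805 → fails here (LHS ≠ RHS)

Answer: B, C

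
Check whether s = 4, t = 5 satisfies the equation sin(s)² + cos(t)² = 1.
Fails

Substituting s = 4, t = 5:

LHS = sin(4)² + cos(5)² ≈ 0.6532
RHS = 1

LHS ≠ RHS, so the equation does not hold at this point.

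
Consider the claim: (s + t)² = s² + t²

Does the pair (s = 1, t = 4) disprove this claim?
Substituting s = 1, t = 4:
LHS = (1 + 4)² = 25
RHS = 1² + 4² = 17

Since LHS ≠ RHS, this pair disproves the claim.

Answer: Yes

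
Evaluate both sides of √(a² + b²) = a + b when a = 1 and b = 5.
LHS = √(1² + 5²) = √(26) ≈ 5.099
RHS = 1 + 5 = 6

LHS ≠ RHS (they differ by about 0.901), so the equation does not hold here.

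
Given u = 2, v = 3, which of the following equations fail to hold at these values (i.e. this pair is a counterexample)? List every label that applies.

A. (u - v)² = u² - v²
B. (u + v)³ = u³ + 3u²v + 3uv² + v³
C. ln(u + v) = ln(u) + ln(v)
Evaluating each claim at the given values:
A. LHS = 1, RHS = -5 → fails here (LHS ≠ RHS)
B. LHS = 125, RHS = 125 → holds here (LHS = RHS)
C. LHS = ln(5) ≈ 1.609, RHS = ln(2) + ln(3) ≈ 1.792 → fails here (LHS ≠ RHS)

Answer: A, C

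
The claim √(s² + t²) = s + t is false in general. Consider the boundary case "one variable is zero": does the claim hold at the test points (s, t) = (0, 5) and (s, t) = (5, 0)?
At (0, 5): LHS = 5, RHS = 5 → equal
At (5, 0): LHS = 5, RHS = 5 → equal

So the claim does hold at both of these boundary points, even though it is not an identity.

Answer: Yes, holds at both test points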